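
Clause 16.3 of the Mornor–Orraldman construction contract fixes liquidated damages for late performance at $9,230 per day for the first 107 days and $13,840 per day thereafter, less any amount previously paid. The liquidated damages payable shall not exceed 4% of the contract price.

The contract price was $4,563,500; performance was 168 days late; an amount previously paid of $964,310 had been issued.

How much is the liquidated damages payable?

$182,540

First 107 days: 107 × $9,230 = $987,610
Remaining days: (168 − 107) × $13,840 = $844,240
Accrued per-day damages: $987,610 + $844,240 = $1,831,850
Less amount previously paid: $1,831,850 − $964,310 = $867,540
Cap: 4% of $4,563,500 = $182,540
Cap at $182,540: $867,540 exceeds the cap → $182,540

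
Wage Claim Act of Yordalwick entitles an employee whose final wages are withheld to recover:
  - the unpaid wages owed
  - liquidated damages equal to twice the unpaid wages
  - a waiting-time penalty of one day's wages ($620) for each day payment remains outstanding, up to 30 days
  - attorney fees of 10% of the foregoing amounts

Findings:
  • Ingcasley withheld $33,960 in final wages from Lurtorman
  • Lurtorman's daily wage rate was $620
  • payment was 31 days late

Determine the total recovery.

Doubled: 2 × $33,960 = $67,920
Penalty days: min(31, 30) = 30
Waiting-time penalty: 30 × $620 = $18,600
Subtotal: $33,960 + $67,920 + $18,600 = $120,480
Attorney fees: 10% of $120,480 = $12,048
Total award: $120,480 + $12,048 = $132,528

$132,528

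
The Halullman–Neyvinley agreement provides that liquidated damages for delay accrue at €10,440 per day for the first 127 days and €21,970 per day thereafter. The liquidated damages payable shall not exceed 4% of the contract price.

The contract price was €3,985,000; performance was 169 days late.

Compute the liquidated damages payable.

First 127 days: 127 × €10,440 = €1,325,880
Remaining days: (169 − 127) × €21,970 = €922,740
Accrued per-day damages: €1,325,880 + €922,740 = €2,248,620
Cap: 4% of €3,985,000 = €159,400
Cap at €159,400: €2,248,620 exceeds the cap → €159,400

€159,400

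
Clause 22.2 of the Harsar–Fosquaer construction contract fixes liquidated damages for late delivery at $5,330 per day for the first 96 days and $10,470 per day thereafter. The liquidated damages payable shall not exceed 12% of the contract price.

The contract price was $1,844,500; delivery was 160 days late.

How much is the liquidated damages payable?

First 96 days: 96 × $5,330 = $511,680
Remaining days: (160 − 96) × $10,470 = $670,080
Accrued per-day damages: $511,680 + $670,080 = $1,181,760
Cap: 12% of $1,844,500 = $221,340
Cap at $221,340: $1,181,760 exceeds the cap → $221,340

Liquidated damages: $221,340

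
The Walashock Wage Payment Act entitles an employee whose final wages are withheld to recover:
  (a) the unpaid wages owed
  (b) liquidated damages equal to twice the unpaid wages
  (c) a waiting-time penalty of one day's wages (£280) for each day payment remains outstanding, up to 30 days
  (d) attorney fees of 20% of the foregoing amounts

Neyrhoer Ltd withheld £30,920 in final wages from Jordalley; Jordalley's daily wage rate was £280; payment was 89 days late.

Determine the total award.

Total award: £121,392

Doubled: 2 × £30,920 = £61,840
Penalty days: min(89, 30) = 30
Waiting-time penalty: 30 × £280 = £8,400
Subtotal: £30,920 + £61,840 + £8,400 = £101,160
Attorney fees: 20% of £101,160 = £20,232
Total award: £101,160 + £20,232 = £121,392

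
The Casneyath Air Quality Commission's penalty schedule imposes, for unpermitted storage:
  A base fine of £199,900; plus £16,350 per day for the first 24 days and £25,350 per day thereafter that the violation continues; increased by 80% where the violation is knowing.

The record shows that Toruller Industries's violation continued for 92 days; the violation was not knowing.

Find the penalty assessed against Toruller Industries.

First 24 days: 24 × £16,350 = £392,400
Remaining days: (92 − 24) × £25,350 = £1,723,800
Per-day component: £392,400 + £1,723,800 = £2,116,200
Base plus per-day: £199,900 + £2,116,200 = £2,316,100
The violation was not knowing: no 80% increase.

£2,316,100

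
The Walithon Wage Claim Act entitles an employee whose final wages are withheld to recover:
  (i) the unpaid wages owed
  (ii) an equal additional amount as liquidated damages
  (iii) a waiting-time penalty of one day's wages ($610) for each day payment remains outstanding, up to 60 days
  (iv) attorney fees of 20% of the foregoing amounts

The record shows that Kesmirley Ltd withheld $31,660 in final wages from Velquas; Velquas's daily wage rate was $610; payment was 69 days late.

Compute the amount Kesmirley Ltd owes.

Liquidated damages (equal amount): $31,660
Penalty days: min(69, 60) = 60
Waiting-time penalty: 60 × $610 = $36,600
Subtotal: $31,660 + $31,660 + $36,600 = $99,920
Attorney fees: 20% of $99,920 = $19,984
Total award: $99,920 + $19,984 = $119,904

$119,904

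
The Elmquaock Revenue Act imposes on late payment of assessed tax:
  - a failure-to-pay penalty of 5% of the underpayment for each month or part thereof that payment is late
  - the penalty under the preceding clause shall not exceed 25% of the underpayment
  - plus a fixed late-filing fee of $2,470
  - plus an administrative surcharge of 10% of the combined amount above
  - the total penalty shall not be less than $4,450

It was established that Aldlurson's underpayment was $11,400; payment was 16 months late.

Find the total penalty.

Accrued rate: 5% × 16 = 80%, capped at 25% → 25%
Failure-to-pay penalty: 25% of $11,400 = $2,850
Penalty before surcharge: $2,850 + $2,470 = $5,320
Administrative surcharge: 10% of $5,320 = $532
Total penalty: $5,320 + $532 = $5,852
Minimum $4,450: $5,852 meets the minimum, no increase.

$5,852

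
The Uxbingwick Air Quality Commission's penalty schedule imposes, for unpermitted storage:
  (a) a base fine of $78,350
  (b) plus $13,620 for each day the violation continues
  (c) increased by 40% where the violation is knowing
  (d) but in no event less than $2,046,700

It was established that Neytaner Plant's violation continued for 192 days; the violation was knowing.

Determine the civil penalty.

Per-day component: 192 × $13,620 = $2,615,040
Base plus per-day: $78,350 + $2,615,040 = $2,693,390
Enhancement: 40% of $2,693,390 = $1,077,356
Enhanced fine: $2,693,390 + $1,077,356 = $3,770,746
Minimum $2,046,700: $3,770,746 meets the minimum, no increase.

$3,770,746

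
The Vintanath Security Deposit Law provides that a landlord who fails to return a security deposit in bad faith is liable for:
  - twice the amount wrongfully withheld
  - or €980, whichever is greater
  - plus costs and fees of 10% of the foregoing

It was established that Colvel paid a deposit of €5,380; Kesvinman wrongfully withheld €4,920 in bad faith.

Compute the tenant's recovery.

€10,824

Doubled: 2 × €4,920 = €9,840
Minimum €980: €9,840 meets the minimum, no increase.
Costs and fees: 10% of €9,840 = €984
Total recovery: €9,840 + €984 = €10,824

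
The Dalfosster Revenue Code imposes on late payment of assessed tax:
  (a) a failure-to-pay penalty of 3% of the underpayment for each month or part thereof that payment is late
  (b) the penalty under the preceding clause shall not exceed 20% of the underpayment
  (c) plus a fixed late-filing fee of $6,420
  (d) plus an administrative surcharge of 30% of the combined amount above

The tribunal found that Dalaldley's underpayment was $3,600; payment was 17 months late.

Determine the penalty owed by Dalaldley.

Accrued rate: 3% × 17 = 51%, capped at 20% → 20%
Failure-to-pay penalty: 20% of $3,600 = $720
Penalty before surcharge: $720 + $6,420 = $7,140
Administrative surcharge: 30% of $7,140 = $2,142
Total penalty: $7,140 + $2,142 = $9,282

$9,282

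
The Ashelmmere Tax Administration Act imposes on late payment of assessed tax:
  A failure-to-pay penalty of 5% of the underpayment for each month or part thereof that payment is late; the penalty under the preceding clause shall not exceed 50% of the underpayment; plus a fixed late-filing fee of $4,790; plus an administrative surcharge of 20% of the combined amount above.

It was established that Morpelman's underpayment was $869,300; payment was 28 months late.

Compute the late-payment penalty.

Accrued rate: 5% × 28 = 140%, capped at 50% → 50%
Failure-to-pay penalty: 50% of $869,300 = $434,650
Penalty before surcharge: $434,650 + $4,790 = $439,440
Administrative surcharge: 20% of $439,440 = $87,888
Total penalty: $439,440 + $87,888 = $527,328

$527,328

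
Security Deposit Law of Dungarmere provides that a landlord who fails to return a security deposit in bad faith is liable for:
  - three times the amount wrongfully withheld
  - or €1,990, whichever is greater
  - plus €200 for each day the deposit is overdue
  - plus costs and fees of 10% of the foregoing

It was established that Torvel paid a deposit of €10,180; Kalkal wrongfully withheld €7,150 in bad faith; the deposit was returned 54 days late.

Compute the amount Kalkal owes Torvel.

Trebled: 3 × €7,150 = €21,450
Minimum €1,990: €21,450 meets the minimum, no increase.
Late-return penalty: 54 × €200 = €10,800
Damages plus late penalty: €21,450 + €10,800 = €32,250
Costs and fees: 10% of €32,250 = €3,225
Total recovery: €32,250 + €3,225 = €35,475

€35,475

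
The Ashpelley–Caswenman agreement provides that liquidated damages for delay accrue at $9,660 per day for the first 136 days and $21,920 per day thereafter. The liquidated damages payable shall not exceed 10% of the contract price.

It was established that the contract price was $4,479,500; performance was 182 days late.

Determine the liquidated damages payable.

First 136 days: 136 × $9,660 = $1,313,760
Remaining days: (182 − 136) × $21,920 = $1,008,320
Accrued per-day damages: $1,313,760 + $1,008,320 = $2,322,080
Cap: 10% of $4,479,500 = $447,950
Cap at $447,950: $2,322,080 exceeds the cap → $447,950

$447,950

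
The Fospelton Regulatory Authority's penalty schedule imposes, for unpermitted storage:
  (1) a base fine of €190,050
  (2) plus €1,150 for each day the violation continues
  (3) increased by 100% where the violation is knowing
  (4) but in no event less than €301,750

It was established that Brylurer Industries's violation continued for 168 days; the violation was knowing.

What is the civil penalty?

Per-day component: 168 × €1,150 = €193,200
Base plus per-day: €190,050 + €193,200 = €383,250
Enhancement: 100% of €383,250 = €383,250
Enhanced fine: €383,250 + €383,250 = €766,500
Minimum €301,750: €766,500 meets the minimum, no increase.

€766,500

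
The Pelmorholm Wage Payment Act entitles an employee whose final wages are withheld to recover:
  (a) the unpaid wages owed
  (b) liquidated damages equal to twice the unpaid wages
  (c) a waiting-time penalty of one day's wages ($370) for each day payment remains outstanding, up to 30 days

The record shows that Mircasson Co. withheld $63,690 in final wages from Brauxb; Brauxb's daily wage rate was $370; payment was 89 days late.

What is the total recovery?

$202,170

Doubled: 2 × $63,690 = $127,380
Penalty days: min(89, 30) = 30
Waiting-time penalty: 30 × $370 = $11,100
Total award: $63,690 + $127,380 + $11,100 = $202,170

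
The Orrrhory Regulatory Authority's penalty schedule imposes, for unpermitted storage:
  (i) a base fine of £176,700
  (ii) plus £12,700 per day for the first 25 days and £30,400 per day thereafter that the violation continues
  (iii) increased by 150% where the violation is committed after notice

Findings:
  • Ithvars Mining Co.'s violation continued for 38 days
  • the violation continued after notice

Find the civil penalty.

£2,223,500

First 25 days: 25 × £12,700 = £317,500
Remaining days: (38 − 25) × £30,400 = £395,200
Per-day component: £317,500 + £395,200 = £712,700
Base plus per-day: £176,700 + £712,700 = £889,400
Enhancement: 150% of £889,400 = £1,334,100
Enhanced fine: £889,400 + £1,334,100 = £2,223,500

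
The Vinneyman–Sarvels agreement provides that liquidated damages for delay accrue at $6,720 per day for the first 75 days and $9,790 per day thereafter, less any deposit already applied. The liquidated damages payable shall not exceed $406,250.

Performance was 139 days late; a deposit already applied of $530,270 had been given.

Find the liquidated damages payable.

Liquidated damages: $406,250

First 75 days: 75 × $6,720 = $504,000
Remaining days: (139 − 75) × $9,790 = $626,560
Accrued per-day damages: $504,000 + $626,560 = $1,130,560
Less deposit already applied: $1,130,560 − $530,270 = $600,290
Cap at $406,250: $600,290 exceeds the cap → $406,250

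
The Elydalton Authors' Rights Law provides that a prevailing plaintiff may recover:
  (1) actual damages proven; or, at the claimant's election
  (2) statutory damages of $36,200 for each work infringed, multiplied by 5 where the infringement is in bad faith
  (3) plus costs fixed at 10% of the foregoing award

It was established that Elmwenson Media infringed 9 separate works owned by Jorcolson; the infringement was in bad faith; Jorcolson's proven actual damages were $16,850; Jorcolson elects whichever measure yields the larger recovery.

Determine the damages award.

$1,791,900

Statutory damages: 9 × $36,200 = $325,800
Multiplied by 5: 5 × $325,800 = $1,629,000
Greater of actual damages ($16,850) or enhanced statutory damages ($1,629,000): $1,629,000
Costs: 10% of $1,629,000 = $162,900
Award plus costs: $1,629,000 + $162,900 = $1,791,900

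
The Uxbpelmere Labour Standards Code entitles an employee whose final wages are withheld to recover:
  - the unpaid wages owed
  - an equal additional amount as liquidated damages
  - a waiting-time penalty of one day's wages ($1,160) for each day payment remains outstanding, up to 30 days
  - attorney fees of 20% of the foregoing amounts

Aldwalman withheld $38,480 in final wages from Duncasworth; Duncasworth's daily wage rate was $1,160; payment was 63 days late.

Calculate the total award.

Total award: $134,112

Liquidated damages (equal amount): $38,480
Penalty days: min(63, 30) = 30
Waiting-time penalty: 30 × $1,160 = $34,800
Subtotal: $38,480 + $38,480 + $34,800 = $111,760
Attorney fees: 20% of $111,760 = $22,352
Total award: $111,760 + $22,352 = $134,112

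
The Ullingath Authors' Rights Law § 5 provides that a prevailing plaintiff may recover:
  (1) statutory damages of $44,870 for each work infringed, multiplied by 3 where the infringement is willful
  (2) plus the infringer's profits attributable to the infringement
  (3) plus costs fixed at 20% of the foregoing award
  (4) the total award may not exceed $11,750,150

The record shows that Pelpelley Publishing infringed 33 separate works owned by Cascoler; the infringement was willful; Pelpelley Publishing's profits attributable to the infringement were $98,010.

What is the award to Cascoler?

$5,448,168

Statutory damages: 33 × $44,870 = $1,480,710
Trebled: 3 × $1,480,710 = $4,442,130
Combined award: $4,442,130 + $98,010 = $4,540,140
Costs: 20% of $4,540,140 = $908,028
Award plus costs: $4,540,140 + $908,028 = $5,448,168
Cap at $11,750,150: $5,448,168 is within the cap, no reduction.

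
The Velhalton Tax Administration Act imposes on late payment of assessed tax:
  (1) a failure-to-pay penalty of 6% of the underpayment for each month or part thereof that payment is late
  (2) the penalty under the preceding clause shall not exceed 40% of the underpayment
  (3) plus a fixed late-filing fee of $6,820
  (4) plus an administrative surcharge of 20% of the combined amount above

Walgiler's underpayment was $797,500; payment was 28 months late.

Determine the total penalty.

$390,984

Accrued rate: 6% × 28 = 168%, capped at 40% → 40%
Failure-to-pay penalty: 40% of $797,500 = $319,000
Penalty before surcharge: $319,000 + $6,820 = $325,820
Administrative surcharge: 20% of $325,820 = $65,164
Total penalty: $325,820 + $65,164 = $390,984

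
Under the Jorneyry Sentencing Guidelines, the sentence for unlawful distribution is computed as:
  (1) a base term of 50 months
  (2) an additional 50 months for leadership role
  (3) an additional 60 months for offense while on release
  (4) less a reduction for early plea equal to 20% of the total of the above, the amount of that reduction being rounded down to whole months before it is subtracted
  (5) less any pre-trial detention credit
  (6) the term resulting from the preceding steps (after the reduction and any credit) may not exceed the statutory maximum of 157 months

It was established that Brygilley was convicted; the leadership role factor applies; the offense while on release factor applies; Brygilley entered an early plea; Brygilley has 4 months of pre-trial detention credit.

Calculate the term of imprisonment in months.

124 months

Leadership role enhancement: +50 months
Offense while on release enhancement: +60 months
Adjusted term: 50 months + 50 months + 60 months = 160 months
Early plea reduction: 20% of 160 months = 32 months (rounded down)
After reduction: 160 − 32 = 128 months
Less pre-trial detention credit: 128 months − 4 months = 124 months
Cap at 157 months: 124 months is within the cap, no reduction.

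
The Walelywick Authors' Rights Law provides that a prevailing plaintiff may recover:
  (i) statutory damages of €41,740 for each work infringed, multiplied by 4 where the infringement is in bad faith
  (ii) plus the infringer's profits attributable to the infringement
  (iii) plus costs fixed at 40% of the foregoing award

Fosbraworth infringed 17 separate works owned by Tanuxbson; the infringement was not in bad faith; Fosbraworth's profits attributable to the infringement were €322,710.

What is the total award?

Statutory damages: 17 × €41,740 = €709,580
Infringement not in bad faith: no ×4 enhancement.
Combined award: €709,580 + €322,710 = €1,032,290
Costs: 40% of €1,032,290 = €412,916
Award plus costs: €1,032,290 + €412,916 = €1,445,206

€1,445,206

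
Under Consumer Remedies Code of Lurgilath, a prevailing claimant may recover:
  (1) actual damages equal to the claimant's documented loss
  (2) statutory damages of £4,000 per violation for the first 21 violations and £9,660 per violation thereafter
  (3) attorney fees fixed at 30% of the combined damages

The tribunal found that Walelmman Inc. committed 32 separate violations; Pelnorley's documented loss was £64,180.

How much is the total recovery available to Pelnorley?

£330,772

First 21 violations: 21 × £4,000 = £84,000
Remaining violations: (32 − 21) × £9,660 = £106,260
Statutory damages: £84,000 + £106,260 = £190,260
Combined damages: £64,180 + £190,260 = £254,440
Attorney fees: 30% of £254,440 = £76,332
Total recovery: £254,440 + £76,332 = £330,772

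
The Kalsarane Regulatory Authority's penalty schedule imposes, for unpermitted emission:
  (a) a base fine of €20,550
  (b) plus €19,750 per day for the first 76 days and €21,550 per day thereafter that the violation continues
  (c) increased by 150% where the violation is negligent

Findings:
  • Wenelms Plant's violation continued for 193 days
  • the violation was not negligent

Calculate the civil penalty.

€4,042,900

First 76 days: 76 × €19,750 = €1,501,000
Remaining days: (193 − 76) × €21,550 = €2,521,350
Per-day component: €1,501,000 + €2,521,350 = €4,022,350
Base plus per-day: €20,550 + €4,022,350 = €4,042,900
The violation was not negligent: no 150% increase.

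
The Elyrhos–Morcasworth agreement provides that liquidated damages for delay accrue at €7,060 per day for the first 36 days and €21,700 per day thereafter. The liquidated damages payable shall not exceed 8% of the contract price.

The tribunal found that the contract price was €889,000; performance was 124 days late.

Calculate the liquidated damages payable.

First 36 days: 36 × €7,060 = €254,160
Remaining days: (124 − 36) × €21,700 = €1,909,600
Accrued per-day damages: €254,160 + €1,909,600 = €2,163,760
Cap: 8% of €889,000 = €71,120
Cap at €71,120: €2,163,760 exceeds the cap → €71,120

€71,120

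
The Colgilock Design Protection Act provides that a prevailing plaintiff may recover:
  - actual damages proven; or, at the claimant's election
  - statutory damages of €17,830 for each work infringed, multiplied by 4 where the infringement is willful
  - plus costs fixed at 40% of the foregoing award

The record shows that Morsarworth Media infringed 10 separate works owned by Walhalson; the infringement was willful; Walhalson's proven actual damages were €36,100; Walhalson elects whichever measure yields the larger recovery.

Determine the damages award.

Award: €998,480

Statutory damages: 10 × €17,830 = €178,300
Multiplied by 4: 4 × €178,300 = €713,200
Greater of actual damages (€36,100) or enhanced statutory damages (€713,200): €713,200
Costs: 40% of €713,200 = €285,280
Award plus costs: €713,200 + €285,280 = €998,480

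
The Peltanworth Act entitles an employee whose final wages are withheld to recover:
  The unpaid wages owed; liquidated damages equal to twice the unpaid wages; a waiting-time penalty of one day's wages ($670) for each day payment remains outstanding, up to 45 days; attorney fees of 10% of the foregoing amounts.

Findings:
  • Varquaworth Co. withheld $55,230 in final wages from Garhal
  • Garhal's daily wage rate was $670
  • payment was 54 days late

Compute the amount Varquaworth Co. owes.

$215,424

Doubled: 2 × $55,230 = $110,460
Penalty days: min(54, 45) = 45
Waiting-time penalty: 45 × $670 = $30,150
Subtotal: $55,230 + $110,460 + $30,150 = $195,840
Attorney fees: 10% of $195,840 = $19,584
Total award: $195,840 + $19,584 = $215,424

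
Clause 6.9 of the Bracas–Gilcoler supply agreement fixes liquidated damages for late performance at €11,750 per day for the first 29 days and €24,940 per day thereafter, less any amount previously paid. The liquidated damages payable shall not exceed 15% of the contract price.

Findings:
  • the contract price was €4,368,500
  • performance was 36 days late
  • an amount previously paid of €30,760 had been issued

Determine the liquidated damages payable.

First 29 days: 29 × €11,750 = €340,750
Remaining days: (36 − 29) × €24,940 = €174,580
Accrued per-day damages: €340,750 + €174,580 = €515,330
Less amount previously paid: €515,330 − €30,760 = €484,570
Cap: 15% of €4,368,500 = €655,275
Cap at €655,275: €484,570 is within the cap, no reduction.

Liquidated damages: €484,570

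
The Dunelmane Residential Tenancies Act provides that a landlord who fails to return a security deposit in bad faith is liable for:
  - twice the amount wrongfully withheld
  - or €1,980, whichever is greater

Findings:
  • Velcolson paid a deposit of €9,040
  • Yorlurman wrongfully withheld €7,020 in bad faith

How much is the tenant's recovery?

Doubled: 2 × €7,020 = €14,040
Minimum €1,980: €14,040 meets the minimum, no increase.

Recovery: €14,040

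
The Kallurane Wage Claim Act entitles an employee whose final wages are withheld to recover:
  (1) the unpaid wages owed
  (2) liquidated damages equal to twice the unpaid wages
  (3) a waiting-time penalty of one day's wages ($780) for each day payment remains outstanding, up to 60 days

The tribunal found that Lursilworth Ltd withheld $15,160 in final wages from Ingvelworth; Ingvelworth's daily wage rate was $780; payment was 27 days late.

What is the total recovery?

$66,540

Doubled: 2 × $15,160 = $30,320
Penalty days: min(27, 60) = 27
Waiting-time penalty: 27 × $780 = $21,060
Total award: $15,160 + $30,320 + $21,060 = $66,540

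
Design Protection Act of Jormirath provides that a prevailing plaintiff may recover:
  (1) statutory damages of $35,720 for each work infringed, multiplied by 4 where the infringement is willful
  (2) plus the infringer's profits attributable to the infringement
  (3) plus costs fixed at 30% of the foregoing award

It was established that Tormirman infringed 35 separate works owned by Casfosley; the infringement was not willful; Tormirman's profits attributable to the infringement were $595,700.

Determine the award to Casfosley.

Statutory damages: 35 × $35,720 = $1,250,200
Infringement not willful: no ×4 enhancement.
Combined award: $1,250,200 + $595,700 = $1,845,900
Costs: 30% of $1,845,900 = $553,770
Award plus costs: $1,845,900 + $553,770 = $2,399,670

$2,399,670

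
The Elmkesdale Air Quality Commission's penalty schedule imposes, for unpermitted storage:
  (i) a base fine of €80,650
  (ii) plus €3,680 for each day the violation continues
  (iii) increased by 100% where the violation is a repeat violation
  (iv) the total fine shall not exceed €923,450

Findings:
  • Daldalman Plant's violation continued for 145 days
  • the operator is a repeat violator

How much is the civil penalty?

Per-day component: 145 × €3,680 = €533,600
Base plus per-day: €80,650 + €533,600 = €614,250
Enhancement: 100% of €614,250 = €614,250
Enhanced fine: €614,250 + €614,250 = €1,228,500
Cap at €923,450: €1,228,500 exceeds the cap → €923,450

Civil penalty: €923,450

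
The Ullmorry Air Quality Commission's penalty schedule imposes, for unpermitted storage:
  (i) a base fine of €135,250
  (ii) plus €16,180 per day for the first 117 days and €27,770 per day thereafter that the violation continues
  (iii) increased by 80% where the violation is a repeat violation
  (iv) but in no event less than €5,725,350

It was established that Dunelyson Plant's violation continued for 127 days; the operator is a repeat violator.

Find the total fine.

€5,725,350

First 117 days: 117 × €16,180 = €1,893,060
Remaining days: (127 − 117) × €27,770 = €277,700
Per-day component: €1,893,060 + €277,700 = €2,170,760
Base plus per-day: €135,250 + €2,170,760 = €2,306,010
Enhancement: 80% of €2,306,010 = €1,844,808
Enhanced fine: €2,306,010 + €1,844,808 = €4,150,818
Minimum €5,725,350: €4,150,818 is below the minimum → €5,725,350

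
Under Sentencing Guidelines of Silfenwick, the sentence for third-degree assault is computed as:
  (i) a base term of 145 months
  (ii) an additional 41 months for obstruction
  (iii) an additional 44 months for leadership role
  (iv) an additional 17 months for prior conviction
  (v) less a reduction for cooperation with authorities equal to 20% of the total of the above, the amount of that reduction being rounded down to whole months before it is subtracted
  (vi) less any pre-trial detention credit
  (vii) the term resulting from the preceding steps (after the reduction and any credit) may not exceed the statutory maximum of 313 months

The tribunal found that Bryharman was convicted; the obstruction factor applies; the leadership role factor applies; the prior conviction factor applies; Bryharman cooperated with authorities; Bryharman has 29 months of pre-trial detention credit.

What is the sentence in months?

Obstruction enhancement: +41 months
Leadership role enhancement: +44 months
Prior conviction enhancement: +17 months
Adjusted term: 145 months + 41 months + 44 months + 17 months = 247 months
Cooperation with authorities reduction: 20% of 247 months = 49 months (rounded down)
After reduction: 247 − 49 = 198 months
Less pre-trial detention credit: 198 months − 29 months = 169 months
Cap at 313 months: 169 months is within the cap, no reduction.

169 months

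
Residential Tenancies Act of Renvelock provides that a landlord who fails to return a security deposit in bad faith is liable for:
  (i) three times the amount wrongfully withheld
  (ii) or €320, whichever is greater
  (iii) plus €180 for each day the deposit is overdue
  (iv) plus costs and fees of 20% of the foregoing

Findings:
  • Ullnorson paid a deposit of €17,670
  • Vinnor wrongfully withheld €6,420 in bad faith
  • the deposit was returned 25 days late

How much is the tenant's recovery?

€28,512

Trebled: 3 × €6,420 = €19,260
Minimum €320: €19,260 meets the minimum, no increase.
Late-return penalty: 25 × €180 = €4,500
Damages plus late penalty: €19,260 + €4,500 = €23,760
Costs and fees: 20% of €23,760 = €4,752
Total recovery: €23,760 + €4,752 = €28,512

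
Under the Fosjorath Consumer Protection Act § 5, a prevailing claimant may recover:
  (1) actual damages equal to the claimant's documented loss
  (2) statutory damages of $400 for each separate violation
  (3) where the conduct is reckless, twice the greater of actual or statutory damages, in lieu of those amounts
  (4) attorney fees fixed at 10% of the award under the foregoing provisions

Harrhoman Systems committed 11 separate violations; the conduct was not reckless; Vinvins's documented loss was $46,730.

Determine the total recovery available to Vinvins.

Statutory damages: 11 × $400 = $4,400
Conduct not reckless: the in-lieu enhancement does not apply.
Actual plus statutory damages: $46,730 + $4,400 = $51,130
Attorney fees: 10% of $51,130 = $5,113
Total recovery: $51,130 + $5,113 = $56,243

$56,243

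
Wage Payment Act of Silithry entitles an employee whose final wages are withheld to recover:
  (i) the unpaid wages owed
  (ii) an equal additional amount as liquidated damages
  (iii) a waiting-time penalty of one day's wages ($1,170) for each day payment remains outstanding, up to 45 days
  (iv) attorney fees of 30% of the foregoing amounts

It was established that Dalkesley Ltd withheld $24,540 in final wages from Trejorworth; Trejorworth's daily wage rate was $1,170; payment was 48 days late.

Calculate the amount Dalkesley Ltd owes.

$132,249

Liquidated damages (equal amount): $24,540
Penalty days: min(48, 45) = 45
Waiting-time penalty: 45 × $1,170 = $52,650
Subtotal: $24,540 + $24,540 + $52,650 = $101,730
Attorney fees: 30% of $101,730 = $30,519
Total award: $101,730 + $30,519 = $132,249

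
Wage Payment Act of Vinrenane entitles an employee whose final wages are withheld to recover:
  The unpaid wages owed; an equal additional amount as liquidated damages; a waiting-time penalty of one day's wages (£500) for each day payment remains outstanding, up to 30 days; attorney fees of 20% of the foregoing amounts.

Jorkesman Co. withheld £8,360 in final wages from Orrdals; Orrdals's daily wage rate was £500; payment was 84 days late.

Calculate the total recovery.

£38,064

Liquidated damages (equal amount): £8,360
Penalty days: min(84, 30) = 30
Waiting-time penalty: 30 × £500 = £15,000
Subtotal: £8,360 + £8,360 + £15,000 = £31,720
Attorney fees: 20% of £31,720 = £6,344
Total award: £31,720 + £6,344 = £38,064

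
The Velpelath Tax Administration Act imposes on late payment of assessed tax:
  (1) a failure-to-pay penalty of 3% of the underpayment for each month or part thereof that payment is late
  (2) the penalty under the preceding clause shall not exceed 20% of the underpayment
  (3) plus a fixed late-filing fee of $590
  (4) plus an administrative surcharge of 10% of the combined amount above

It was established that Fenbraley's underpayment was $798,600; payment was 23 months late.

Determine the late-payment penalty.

Accrued rate: 3% × 23 = 69%, capped at 20% → 20%
Failure-to-pay penalty: 20% of $798,600 = $159,720
Penalty before surcharge: $159,720 + $590 = $160,310
Administrative surcharge: 10% of $160,310 = $16,031
Total penalty: $160,310 + $16,031 = $176,341

Penalty: $176,341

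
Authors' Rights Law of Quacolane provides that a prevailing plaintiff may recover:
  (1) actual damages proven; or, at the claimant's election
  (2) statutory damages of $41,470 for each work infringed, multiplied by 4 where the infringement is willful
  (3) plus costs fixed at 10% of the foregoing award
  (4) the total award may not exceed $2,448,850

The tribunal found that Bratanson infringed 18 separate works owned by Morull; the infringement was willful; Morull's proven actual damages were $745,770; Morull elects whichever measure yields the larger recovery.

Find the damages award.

Statutory damages: 18 × $41,470 = $746,460
Multiplied by 4: 4 × $746,460 = $2,985,840
Greater of actual damages ($745,770) or enhanced statutory damages ($2,985,840): $2,985,840
Costs: 10% of $2,985,840 = $298,584
Award plus costs: $2,985,840 + $298,584 = $3,284,424
Cap at $2,448,850: $3,284,424 exceeds the cap → $2,448,850

Award: $2,448,850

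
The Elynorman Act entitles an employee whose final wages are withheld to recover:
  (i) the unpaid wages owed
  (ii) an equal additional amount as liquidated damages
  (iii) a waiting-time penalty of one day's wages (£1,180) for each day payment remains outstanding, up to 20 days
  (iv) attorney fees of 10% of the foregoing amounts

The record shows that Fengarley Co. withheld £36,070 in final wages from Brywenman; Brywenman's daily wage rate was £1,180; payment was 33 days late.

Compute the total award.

Total award: £105,314

Liquidated damages (equal amount): £36,070
Penalty days: min(33, 20) = 20
Waiting-time penalty: 20 × £1,180 = £23,600
Subtotal: £36,070 + £36,070 + £23,600 = £95,740
Attorney fees: 10% of £95,740 = £9,574
Total award: £95,740 + £9,574 = £105,314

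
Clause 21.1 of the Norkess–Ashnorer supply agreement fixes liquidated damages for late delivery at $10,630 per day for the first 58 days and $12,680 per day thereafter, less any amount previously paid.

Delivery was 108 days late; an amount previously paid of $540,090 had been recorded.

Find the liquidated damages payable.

First 58 days: 58 × $10,630 = $616,540
Remaining days: (108 − 58) × $12,680 = $634,000
Accrued per-day damages: $616,540 + $634,000 = $1,250,540
Less amount previously paid: $1,250,540 − $540,090 = $710,450

$710,450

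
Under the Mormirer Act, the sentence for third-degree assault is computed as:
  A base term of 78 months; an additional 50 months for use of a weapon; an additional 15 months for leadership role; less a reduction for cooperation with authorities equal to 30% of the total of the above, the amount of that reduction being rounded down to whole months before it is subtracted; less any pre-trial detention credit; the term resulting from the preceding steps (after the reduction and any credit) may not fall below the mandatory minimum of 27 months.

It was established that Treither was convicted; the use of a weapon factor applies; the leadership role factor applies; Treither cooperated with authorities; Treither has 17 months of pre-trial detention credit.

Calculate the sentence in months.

Use of a weapon enhancement: +50 months
Leadership role enhancement: +15 months
Adjusted term: 78 months + 50 months + 15 months = 143 months
Cooperation with authorities reduction: 30% of 143 months = 42 months (rounded down)
After reduction: 143 − 42 = 101 months
Less pre-trial detention credit: 101 months − 17 months = 84 months
Minimum 27 months: 84 months meets the minimum, no increase.

84 months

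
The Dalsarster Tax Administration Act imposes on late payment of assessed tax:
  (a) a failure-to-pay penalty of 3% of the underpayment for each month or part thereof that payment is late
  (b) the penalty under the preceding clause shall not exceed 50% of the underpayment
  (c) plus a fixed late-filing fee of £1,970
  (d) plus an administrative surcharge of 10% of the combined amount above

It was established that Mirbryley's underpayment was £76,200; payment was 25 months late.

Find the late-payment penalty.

Accrued rate: 3% × 25 = 75%, capped at 50% → 50%
Failure-to-pay penalty: 50% of £76,200 = £38,100
Penalty before surcharge: £38,100 + £1,970 = £40,070
Administrative surcharge: 10% of £40,070 = £4,007
Total penalty: £40,070 + £4,007 = £44,077

Penalty: £44,077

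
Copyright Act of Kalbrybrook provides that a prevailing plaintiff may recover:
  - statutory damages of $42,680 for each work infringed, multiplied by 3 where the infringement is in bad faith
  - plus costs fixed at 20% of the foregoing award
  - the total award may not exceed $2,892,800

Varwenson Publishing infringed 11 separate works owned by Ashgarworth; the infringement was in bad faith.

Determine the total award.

Statutory damages: 11 × $42,680 = $469,480
Trebled: 3 × $469,480 = $1,408,440
Costs: 20% of $1,408,440 = $281,688
Award plus costs: $1,408,440 + $281,688 = $1,690,128
Cap at $2,892,800: $1,690,128 is within the cap, no reduction.

Award: $1,690,128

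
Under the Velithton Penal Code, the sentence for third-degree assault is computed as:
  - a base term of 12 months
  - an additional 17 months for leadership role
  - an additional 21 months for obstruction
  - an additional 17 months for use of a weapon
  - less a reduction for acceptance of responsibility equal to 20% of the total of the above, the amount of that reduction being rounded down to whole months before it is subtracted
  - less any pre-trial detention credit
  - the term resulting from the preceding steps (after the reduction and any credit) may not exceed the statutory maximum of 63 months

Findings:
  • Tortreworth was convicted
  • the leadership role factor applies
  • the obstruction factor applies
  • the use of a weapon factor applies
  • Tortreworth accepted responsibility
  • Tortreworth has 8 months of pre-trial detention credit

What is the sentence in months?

Sentence: 46 months

Leadership role enhancement: +17 months
Obstruction enhancement: +21 months
Use of a weapon enhancement: +17 months
Adjusted term: 12 months + 17 months + 21 months + 17 months = 67 months
Acceptance of responsibility reduction: 20% of 67 months = 13 months (rounded down)
After reduction: 67 − 13 = 54 months
Less pre-trial detention credit: 54 months − 8 months = 46 months
Cap at 63 months: 46 months is within the cap, no reduction.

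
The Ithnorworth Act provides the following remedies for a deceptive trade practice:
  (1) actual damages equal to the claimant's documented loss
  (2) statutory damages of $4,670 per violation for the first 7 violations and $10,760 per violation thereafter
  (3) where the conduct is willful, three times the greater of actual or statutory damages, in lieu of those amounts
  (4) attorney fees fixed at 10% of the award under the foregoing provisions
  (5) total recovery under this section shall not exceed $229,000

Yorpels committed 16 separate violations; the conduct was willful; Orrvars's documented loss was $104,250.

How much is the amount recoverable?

First 7 violations: 7 × $4,670 = $32,690
Remaining violations: (16 − 7) × $10,760 = $96,840
Statutory damages: $32,690 + $96,840 = $129,530
Greater of actual damages ($104,250) or statutory damages ($129,530): $129,530
Trebled: 3 × $129,530 = $388,590
Attorney fees: 10% of $388,590 = $38,859
Total before cap: $388,590 + $38,859 = $427,449
Cap at $229,000: $427,449 exceeds the cap → $229,000

$229,000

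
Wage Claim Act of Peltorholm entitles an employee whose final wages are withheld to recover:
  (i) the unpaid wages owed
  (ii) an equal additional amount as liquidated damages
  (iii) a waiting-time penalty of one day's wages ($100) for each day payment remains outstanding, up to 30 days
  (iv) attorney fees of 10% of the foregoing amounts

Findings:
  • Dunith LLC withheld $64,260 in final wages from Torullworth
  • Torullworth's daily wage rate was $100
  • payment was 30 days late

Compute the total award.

$144,672

Liquidated damages (equal amount): $64,260
Penalty days: min(30, 30) = 30
Waiting-time penalty: 30 × $100 = $3,000
Subtotal: $64,260 + $64,260 + $3,000 = $131,520
Attorney fees: 10% of $131,520 = $13,152
Total award: $131,520 + $13,152 = $144,672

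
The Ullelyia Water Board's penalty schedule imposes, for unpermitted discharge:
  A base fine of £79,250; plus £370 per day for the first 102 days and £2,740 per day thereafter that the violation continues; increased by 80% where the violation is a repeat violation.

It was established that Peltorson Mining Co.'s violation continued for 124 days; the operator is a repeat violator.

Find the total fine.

First 102 days: 102 × £370 = £37,740
Remaining days: (124 − 102) × £2,740 = £60,280
Per-day component: £37,740 + £60,280 = £98,020
Base plus per-day: £79,250 + £98,020 = £177,270
Enhancement: 80% of £177,270 = £141,816
Enhanced fine: £177,270 + £141,816 = £319,086

£319,086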